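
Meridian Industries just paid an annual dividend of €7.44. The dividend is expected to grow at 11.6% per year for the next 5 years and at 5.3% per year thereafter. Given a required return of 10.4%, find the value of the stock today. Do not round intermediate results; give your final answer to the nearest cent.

D_1 = 8.30304
D_2 = 9.26619
D_3 = 10.34107
D_4 = 11.54064
D_5 = 12.87935
Terminal value at year 5: TV = D_5×(1+g_2)/(r−g_2) = 13.56195/0.051 = 265.92067
P_0 = D_1/(1+r)^1 + D_2/(1+r)^2 + D_3/(1+r)^3 + D_4/(1+r)^4 + D_5/(1+r)^5 + TV/(1+r)^5
    = 7.52087 + 7.60262 + 7.68526 + 7.76879 + 7.85323 + 162.14619 = 200.57695

€200.58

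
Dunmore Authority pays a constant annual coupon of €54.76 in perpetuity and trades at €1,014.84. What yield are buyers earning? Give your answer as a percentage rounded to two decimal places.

5.40%

P = C/r ⇒ r = C/P = €54.76/€1,014.84 = 0.053959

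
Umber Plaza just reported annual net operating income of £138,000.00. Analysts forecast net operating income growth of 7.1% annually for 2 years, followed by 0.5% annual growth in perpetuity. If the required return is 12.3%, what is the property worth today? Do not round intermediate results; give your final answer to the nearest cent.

D_1 = 147798.00000
D_2 = 158291.65800
Terminal value at year 2: TV = D_2×(1+g_2)/(r−g_2) = 159083.11629/0.118 = 1348162.00246
P_0 = D_1/(1+r)^1 + D_2/(1+r)^2 + TV/(1+r)^2
    = 131609.97329 + 125515.83383 + 1069011.97455 = 1326137.78167

£1326137.78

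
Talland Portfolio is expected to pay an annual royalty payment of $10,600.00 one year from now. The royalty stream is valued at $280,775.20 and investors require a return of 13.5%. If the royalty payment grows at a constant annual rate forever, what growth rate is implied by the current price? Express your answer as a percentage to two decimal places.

9.72%

P = D₁/(r−g) ⇒ g = r − D₁/P = 0.135 − $10,600.00/$280,775.20 = 0.097247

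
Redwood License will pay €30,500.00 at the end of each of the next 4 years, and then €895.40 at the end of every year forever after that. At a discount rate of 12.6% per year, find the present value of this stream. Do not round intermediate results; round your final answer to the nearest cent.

€95901.29

PV of 4-year annuity: €30,500.00 × [1 − (1+0.126)^−4] / 0.126 = 91480.56591
Perpetuity value at year 4: €895.40 / 0.126 = 7106.34921
PV of perpetuity: 7106.34921 / (1+0.126)^4 = 4420.71974
Total PV = 91480.56591 + 4420.71974 = 95901.28565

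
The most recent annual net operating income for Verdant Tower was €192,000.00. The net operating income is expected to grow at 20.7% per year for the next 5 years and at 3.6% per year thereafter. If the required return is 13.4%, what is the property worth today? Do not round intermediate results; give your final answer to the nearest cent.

D_1 = 231744.00000
D_2 = 279715.00800
D_3 = 337616.01466
D_4 = 407502.52969
D_5 = 491855.55334
Terminal value at year 5: TV = D_5×(1+g_2)/(r−g_2) = 509562.35326/0.098 = 5199615.84955
P_0 = D_1/(1+r)^1 + D_2/(1+r)^2 + D_3/(1+r)^3 + D_4/(1+r)^4 + D_5/(1+r)^5 + TV/(1+r)^5
    = 204359.78836 + 217515.22447 + 231517.52728 + 246421.21290 + 262284.30685 + 2772719.81529 = 3934817.87515

€3934817.88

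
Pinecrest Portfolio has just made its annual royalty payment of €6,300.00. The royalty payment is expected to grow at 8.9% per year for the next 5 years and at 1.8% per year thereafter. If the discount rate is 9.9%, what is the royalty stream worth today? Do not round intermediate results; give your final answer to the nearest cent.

D_1 = 6860.70000
D_2 = 7471.30230
D_3 = 8136.24820
D_4 = 8860.37429
D_5 = 9648.94761
Terminal value at year 5: TV = D_5×(1+g_2)/(r−g_2) = 9822.62866/0.081 = 121267.02054
P_0 = D_1/(1+r)^1 + D_2/(1+r)^2 + D_3/(1+r)^3 + D_4/(1+r)^4 + D_5/(1+r)^5 + TV/(1+r)^5
    = 6242.67516 + 6185.87193 + 6129.58556 + 6073.81135 + 6018.54464 + 75640.47462 = 106290.96326

€106290.96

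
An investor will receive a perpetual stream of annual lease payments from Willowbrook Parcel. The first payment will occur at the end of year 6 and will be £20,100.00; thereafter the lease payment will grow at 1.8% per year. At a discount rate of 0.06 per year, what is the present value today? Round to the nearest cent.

Value at end of year 5: C₁ / (r − g) = £20,100.00 / (0.06 − 0.018) = £478,571.4286
Discount to today: PV = £478,571.4286 / (1 + 0.06)^5 = £478,571.4286 / 1.338226 = £357,616.41

£357616.41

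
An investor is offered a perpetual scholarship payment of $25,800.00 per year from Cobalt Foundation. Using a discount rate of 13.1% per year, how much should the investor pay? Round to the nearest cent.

Level perpetuity: PV = C / r = $25,800.00 / 0.131 = $196,946.56

$196946.56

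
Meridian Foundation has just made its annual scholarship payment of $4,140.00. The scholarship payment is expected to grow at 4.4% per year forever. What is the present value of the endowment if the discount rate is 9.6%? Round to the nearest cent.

$83118.46

D₁ = D₀ × (1 + g) = $4,140.00 × 1.044 = $4,322.1600
Growing perpetuity: P = D₁ / (r − g) = $4,322.1600 / (0.096 − 0.044) = $83,118.46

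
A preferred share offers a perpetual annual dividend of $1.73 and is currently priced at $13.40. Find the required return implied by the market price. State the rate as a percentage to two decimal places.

12.91%

P = C/r ⇒ r = C/P = $1.73/$13.40 = 0.129104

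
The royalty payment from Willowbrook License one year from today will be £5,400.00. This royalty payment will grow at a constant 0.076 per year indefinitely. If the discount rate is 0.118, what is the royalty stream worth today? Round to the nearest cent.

£128571.43

Growing perpetuity: P = D₁ / (r − g) = £5,400.0000 / (0.118 − 0.076) = £128,571.43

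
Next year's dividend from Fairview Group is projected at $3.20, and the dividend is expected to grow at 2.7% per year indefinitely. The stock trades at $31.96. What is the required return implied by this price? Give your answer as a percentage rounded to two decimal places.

12.71%

P = D₁/(r − g) ⇒ r = D₁/P + g = $3.2000/$31.96 + 0.027 = 0.100125 + 0.027 = 0.127125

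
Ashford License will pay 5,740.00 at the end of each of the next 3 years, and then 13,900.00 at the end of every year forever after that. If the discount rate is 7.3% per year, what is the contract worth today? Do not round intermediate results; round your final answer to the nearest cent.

PV of 3-year annuity: 5,740.00 × [1 − (1+0.073)^−3] / 0.073 = 14981.38883
Perpetuity value at year 3: 13,900.00 / 0.073 = 190410.95890
PV of perpetuity: 190410.95890 / (1+0.073)^3 = 154131.98596
Total PV = 14981.38883 + 154131.98596 = 169113.37479

169113.37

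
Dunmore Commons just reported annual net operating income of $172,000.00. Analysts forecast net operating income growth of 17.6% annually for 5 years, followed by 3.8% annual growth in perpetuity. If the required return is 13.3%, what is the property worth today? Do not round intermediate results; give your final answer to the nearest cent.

$3227082.03

D_1 = 202272.00000
D_2 = 237871.87200
D_3 = 279737.32147
D_4 = 328971.09005
D_5 = 386870.00190
Terminal value at year 5: TV = D_5×(1+g_2)/(r−g_2) = 401571.06197/0.095 = 4227063.81023
P_0 = D_1/(1+r)^1 + D_2/(1+r)^2 + D_3/(1+r)^3 + D_4/(1+r)^4 + D_5/(1+r)^5 + TV/(1+r)^5
    = 178527.80229 + 185303.34995 + 192336.04550 + 199635.64828 + 207212.28807 + 2264066.89487 = 3227082.02897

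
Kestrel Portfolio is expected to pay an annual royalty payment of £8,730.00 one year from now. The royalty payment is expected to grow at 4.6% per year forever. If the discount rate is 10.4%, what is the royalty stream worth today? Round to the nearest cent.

Growing perpetuity: P = D₁ / (r − g) = £8,730.0000 / (0.104 − 0.046) = £150,517.24

£150517.24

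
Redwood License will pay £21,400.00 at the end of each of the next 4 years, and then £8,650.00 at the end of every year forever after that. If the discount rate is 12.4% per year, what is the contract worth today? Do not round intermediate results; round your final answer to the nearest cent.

£108160.27

PV of 4-year annuity: £21,400.00 × [1 − (1+0.124)^−4] / 0.124 = 64455.46521
Perpetuity value at year 4: £8,650.00 / 0.124 = 69758.06452
PV of perpetuity: 69758.06452 / (1+0.124)^4 = 43704.80404
Total PV = 64455.46521 + 43704.80404 = 108160.26926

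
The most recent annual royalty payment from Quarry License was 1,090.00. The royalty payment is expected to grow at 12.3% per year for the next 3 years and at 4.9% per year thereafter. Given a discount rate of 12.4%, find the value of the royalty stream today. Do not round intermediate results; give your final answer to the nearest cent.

18469.00

D_1 = 1224.07000
D_2 = 1374.63061
D_3 = 1543.71018
Terminal value at year 3: TV = D_3×(1+g_2)/(r−g_2) = 1619.35197/0.075 = 21591.35965
P_0 = D_1/(1+r)^1 + D_2/(1+r)^2 + D_3/(1+r)^3 + TV/(1+r)^3
    = 1089.03025 + 1088.06136 + 1087.09333 + 15204.81211 = 18468.99706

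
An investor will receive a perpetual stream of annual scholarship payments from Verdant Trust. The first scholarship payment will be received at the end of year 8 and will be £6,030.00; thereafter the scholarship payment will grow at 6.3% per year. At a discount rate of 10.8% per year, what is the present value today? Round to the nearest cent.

£65362.17

Value at end of year 7: C₁ / (r − g) = £6,030.00 / (0.108 − 0.063) = £134,000.0000
Discount to today: PV = £134,000.0000 / (1 + 0.108)^7 = £134,000.0000 / 2.050115 = £65,362.17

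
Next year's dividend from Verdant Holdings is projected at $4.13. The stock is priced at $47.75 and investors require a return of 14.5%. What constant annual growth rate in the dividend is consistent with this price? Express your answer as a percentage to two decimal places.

5.85%

P = D₁/(r−g) ⇒ g = r − D₁/P = 0.145 − $4.13/$47.75 = 0.058508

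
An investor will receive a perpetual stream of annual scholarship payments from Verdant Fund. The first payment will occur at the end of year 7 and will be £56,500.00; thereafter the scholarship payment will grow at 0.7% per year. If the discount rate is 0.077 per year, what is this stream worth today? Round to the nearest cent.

Value at end of year 6: C₁ / (r − g) = £56,500.00 / (0.077 − 0.007) = £807,142.8571
Discount to today: PV = £807,142.8571 / (1 + 0.077)^6 = £807,142.8571 / 1.560609 = £517,197.23

£517197.23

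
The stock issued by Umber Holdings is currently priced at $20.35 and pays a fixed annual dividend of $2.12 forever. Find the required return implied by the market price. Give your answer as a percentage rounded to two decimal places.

10.42%

P = C/r ⇒ r = C/P = $2.12/$20.35 = 0.104177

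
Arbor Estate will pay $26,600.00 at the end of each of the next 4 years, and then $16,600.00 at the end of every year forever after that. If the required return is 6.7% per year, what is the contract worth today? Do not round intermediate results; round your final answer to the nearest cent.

$281863.98

PV of 4-year annuity: $26,600.00 × [1 − (1+0.067)^−4] / 0.067 = 90713.40237
Perpetuity value at year 4: $16,600.00 / 0.067 = 247761.19403
PV of perpetuity: 247761.19403 / (1+0.067)^4 = 191150.57451
Total PV = 90713.40237 + 191150.57451 = 281863.97687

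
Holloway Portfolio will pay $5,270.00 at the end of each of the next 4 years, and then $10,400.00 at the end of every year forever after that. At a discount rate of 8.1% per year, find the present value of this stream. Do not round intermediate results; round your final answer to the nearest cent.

PV of 4-year annuity: $5,270.00 × [1 − (1+0.081)^−4] / 0.081 = 17416.12619
Perpetuity value at year 4: $10,400.00 / 0.081 = 128395.06173
PV of perpetuity: 128395.06173 / (1+0.081)^4 = 94025.47685
Total PV = 17416.12619 + 94025.47685 = 111441.60303

$111441.60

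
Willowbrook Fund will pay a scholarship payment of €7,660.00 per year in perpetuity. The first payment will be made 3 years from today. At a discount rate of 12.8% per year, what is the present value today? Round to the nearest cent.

Value at end of year 2: C / r = €7,660.00 / 0.128 = €59,843.7500
Discount to today: PV = €59,843.7500 / (1 + 0.128)^2 = €59,843.7500 / 1.272384 = €47,032.77

€47032.77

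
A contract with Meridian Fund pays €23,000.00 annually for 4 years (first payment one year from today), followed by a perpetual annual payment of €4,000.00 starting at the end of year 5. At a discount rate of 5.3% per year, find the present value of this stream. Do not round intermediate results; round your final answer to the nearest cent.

€142377.89

PV of 4-year annuity: €23,000.00 × [1 − (1+0.053)^−4] / 0.053 = 80991.70601
Perpetuity value at year 4: €4,000.00 / 0.053 = 75471.69811
PV of perpetuity: 75471.69811 / (1+0.053)^4 = 61386.18402
Total PV = 80991.70601 + 61386.18402 = 142377.89004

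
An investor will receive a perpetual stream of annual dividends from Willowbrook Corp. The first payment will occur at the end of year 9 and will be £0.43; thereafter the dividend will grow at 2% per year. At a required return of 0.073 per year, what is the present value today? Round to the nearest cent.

£4.62

Value at end of year 8: C₁ / (r − g) = £0.43 / (0.073 − 0.02) = £8.1132
Discount to today: PV = £8.1132 / (1 + 0.073)^8 = £8.1132 / 1.757105 = £4.62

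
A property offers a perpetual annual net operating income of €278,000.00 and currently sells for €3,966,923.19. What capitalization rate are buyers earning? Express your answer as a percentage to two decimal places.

P = C/r ⇒ r = C/P = €278,000.00/€3,966,923.19 = 0.070080

7.01%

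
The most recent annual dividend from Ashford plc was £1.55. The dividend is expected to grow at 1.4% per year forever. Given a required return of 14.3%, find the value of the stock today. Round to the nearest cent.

D₁ = D₀ × (1 + g) = £1.55 × 1.014 = £1.5717
Growing perpetuity: P = D₁ / (r − g) = £1.5717 / (0.143 − 0.014) = £12.18

£12.18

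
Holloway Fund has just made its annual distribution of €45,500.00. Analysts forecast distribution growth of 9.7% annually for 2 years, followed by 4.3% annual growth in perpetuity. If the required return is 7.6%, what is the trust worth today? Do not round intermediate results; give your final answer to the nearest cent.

D_1 = 49913.50000
D_2 = 54755.10950
Terminal value at year 2: TV = D_2×(1+g_2)/(r−g_2) = 57109.57921/0.033 = 1730593.30935
P_0 = D_1/(1+r)^1 + D_2/(1+r)^2 + TV/(1+r)^2
    = 46388.01115 + 47293.35338 + 1494756.59311 = 1588437.95764

€1588437.96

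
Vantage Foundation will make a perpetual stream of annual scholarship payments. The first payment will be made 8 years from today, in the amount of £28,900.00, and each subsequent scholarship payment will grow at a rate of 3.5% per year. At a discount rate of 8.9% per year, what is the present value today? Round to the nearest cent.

Value at end of year 7: C₁ / (r − g) = £28,900.00 / (0.089 − 0.035) = £535,185.1852
Discount to today: PV = £535,185.1852 / (1 + 0.089)^7 = £535,185.1852 / 1.816332 = £294,651.68

£294651.68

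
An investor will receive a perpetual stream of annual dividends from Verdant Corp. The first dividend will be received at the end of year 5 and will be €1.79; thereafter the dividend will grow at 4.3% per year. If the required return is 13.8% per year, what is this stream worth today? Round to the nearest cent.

Value at end of year 4: C₁ / (r − g) = €1.79 / (0.138 − 0.043) = €18.8421
Discount to today: PV = €18.8421 / (1 + 0.138)^4 = €18.8421 / 1.677139 = €11.23

€11.23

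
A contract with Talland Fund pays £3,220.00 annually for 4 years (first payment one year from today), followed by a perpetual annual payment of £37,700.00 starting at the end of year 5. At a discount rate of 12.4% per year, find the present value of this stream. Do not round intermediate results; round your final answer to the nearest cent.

£200180.65

PV of 4-year annuity: £3,220.00 × [1 − (1+0.124)^−4] / 0.124 = 9698.43916
Perpetuity value at year 4: £37,700.00 / 0.124 = 304032.25806
PV of perpetuity: 304032.25806 / (1+0.124)^4 = 190482.20954
Total PV = 9698.43916 + 190482.20954 = 200180.64869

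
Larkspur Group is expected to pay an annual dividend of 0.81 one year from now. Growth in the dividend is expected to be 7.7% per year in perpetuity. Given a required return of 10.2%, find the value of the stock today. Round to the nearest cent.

Growing perpetuity: P = D₁ / (r − g) = 0.8100 / (0.102 − 0.077) = 32.40

32.40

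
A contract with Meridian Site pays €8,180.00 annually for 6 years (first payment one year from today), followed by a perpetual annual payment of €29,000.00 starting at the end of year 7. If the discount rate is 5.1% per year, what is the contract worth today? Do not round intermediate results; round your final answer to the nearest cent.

PV of 6-year annuity: €8,180.00 × [1 − (1+0.051)^−6] / 0.051 = 41386.71220
Perpetuity value at year 6: €29,000.00 / 0.051 = 568627.45098
PV of perpetuity: 568627.45098 / (1+0.051)^6 = 421901.94317
Total PV = 41386.71220 + 421901.94317 = 463288.65537

€463288.66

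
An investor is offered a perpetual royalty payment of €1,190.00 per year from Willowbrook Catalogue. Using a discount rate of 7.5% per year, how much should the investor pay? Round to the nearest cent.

Level perpetuity: PV = C / r = €1,190.00 / 0.075 = €15,866.67

€15866.67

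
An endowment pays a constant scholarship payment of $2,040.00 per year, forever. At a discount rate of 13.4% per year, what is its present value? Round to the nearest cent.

Level perpetuity: PV = C / r = $2,040.00 / 0.134 = $15,223.88

$15223.88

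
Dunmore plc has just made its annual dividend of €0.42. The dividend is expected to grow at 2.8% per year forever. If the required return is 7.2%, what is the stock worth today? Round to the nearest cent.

€9.81

D₁ = D₀ × (1 + g) = €0.42 × 1.028 = €0.4318
Growing perpetuity: P = D₁ / (r − g) = €0.4318 / (0.072 − 0.028) = €9.81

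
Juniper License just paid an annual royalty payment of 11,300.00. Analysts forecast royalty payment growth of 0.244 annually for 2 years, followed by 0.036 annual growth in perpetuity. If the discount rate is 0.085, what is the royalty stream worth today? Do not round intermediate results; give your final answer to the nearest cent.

D_1 = 14057.20000
D_2 = 17487.15680
Terminal value at year 2: TV = D_2×(1+g_2)/(r−g_2) = 18116.69444/0.049 = 369728.45806
P_0 = D_1/(1+r)^1 + D_2/(1+r)^2 + TV/(1+r)^2
    = 12955.94470 + 14854.55779 + 314067.79338 = 341878.29587

341878.30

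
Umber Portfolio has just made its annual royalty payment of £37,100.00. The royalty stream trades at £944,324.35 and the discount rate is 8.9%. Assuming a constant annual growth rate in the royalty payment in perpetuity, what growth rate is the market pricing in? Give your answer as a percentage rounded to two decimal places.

P = D₀(1+g)/(r−g) ⇒ P(r−g) = D₀(1+g) ⇒ g(P+D₀) = P·r − D₀
g = (P·r − D₀)/(P + D₀) = (£944,324.35×0.089 − £37,100.00) / (£944,324.35 + £37,100.00) = 0.047833

4.78%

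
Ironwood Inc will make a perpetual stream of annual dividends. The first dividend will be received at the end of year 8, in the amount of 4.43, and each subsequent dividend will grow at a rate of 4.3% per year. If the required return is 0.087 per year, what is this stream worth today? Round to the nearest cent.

Value at end of year 7: C₁ / (r − g) = 4.43 / (0.087 − 0.043) = 100.6818
Discount to today: PV = 100.6818 / (1 + 0.087)^7 = 100.6818 / 1.793109 = 56.15

56.15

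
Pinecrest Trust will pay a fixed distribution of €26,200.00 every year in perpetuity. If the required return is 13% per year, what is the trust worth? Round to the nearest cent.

Level perpetuity: PV = C / r = €26,200.00 / 0.13 = €201,538.46

€201538.46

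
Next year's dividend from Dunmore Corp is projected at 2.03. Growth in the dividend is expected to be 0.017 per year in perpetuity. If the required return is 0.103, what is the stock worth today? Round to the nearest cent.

Growing perpetuity: P = D₁ / (r − g) = 2.0300 / (0.103 − 0.017) = 23.60

23.60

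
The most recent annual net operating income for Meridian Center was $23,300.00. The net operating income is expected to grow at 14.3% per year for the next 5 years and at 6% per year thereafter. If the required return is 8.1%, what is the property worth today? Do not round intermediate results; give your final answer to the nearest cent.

D_1 = 26631.90000
D_2 = 30440.26170
D_3 = 34793.21912
D_4 = 39768.64946
D_5 = 45455.56633
Terminal value at year 5: TV = D_5×(1+g_2)/(r−g_2) = 48182.90031/0.021 = 2294423.82428
P_0 = D_1/(1+r)^1 + D_2/(1+r)^2 + D_3/(1+r)^3 + D_4/(1+r)^4 + D_5/(1+r)^5 + TV/(1+r)^5
    = 24636.35523 + 26049.35617 + 27543.39880 + 29123.13121 + 30793.46805 + 1554336.95896 = 1692482.66843

$1692482.67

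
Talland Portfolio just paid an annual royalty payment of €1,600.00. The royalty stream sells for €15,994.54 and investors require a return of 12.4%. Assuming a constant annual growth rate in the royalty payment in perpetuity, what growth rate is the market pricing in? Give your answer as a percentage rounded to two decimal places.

2.18%

P = D₀(1+g)/(r−g) ⇒ P(r−g) = D₀(1+g) ⇒ g(P+D₀) = P·r − D₀
g = (P·r − D₀)/(P + D₀) = (€15,994.54×0.124 − €1,600.00) / (€15,994.54 + €1,600.00) = 0.021786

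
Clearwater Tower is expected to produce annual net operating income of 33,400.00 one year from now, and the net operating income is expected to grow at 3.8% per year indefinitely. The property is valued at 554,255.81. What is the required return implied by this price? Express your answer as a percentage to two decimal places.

P = D₁/(r − g) ⇒ r = D₁/P + g = 33,400.0000/554,255.81 + 0.038 = 0.060261 + 0.038 = 0.098261

9.83%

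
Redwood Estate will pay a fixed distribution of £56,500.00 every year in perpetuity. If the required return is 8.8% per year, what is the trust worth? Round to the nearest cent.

£642045.45

Level perpetuity: PV = C / r = £56,500.00 / 0.088 = £642,045.45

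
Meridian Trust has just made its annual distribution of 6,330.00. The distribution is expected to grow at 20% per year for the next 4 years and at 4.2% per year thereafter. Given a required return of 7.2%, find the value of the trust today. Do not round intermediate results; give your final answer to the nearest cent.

379055.90

D_1 = 7596.00000
D_2 = 9115.20000
D_3 = 10938.24000
D_4 = 13125.88800
Terminal value at year 4: TV = D_4×(1+g_2)/(r−g_2) = 13677.17530/0.03 = 455905.84320
P_0 = D_1/(1+r)^1 + D_2/(1+r)^2 + D_3/(1+r)^3 + D_4/(1+r)^4 + TV/(1+r)^4
    = 7085.82090 + 7931.88906 + 8878.98029 + 9939.15704 + 345220.05469 = 379055.90199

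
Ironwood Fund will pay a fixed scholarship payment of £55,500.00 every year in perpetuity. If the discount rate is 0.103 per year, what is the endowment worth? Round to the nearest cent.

£538834.95

Level perpetuity: PV = C / r = £55,500.00 / 0.103 = £538,834.95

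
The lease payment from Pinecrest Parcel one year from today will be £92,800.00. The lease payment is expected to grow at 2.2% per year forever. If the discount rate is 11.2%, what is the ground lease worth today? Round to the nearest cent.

Growing perpetuity: P = D₁ / (r − g) = £92,800.0000 / (0.112 − 0.022) = £1,031,111.11

£1031111.11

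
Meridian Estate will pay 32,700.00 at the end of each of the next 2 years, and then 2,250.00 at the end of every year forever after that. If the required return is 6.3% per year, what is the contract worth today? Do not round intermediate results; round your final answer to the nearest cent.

PV of 2-year annuity: 32,700.00 × [1 − (1+0.063)^−2] / 0.063 = 59700.84135
Perpetuity value at year 2: 2,250.00 / 0.063 = 35714.28571
PV of perpetuity: 35714.28571 / (1+0.063)^2 = 31606.42966
Total PV = 59700.84135 + 31606.42966 = 91307.27101

91307.27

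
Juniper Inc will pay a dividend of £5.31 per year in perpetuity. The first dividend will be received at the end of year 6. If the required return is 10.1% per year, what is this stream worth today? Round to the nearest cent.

Value at end of year 5: C / r = £5.31 / 0.101 = £52.5743
Discount to today: PV = £52.5743 / (1 + 0.101)^5 = £52.5743 / 1.617844 = £32.50

£32.50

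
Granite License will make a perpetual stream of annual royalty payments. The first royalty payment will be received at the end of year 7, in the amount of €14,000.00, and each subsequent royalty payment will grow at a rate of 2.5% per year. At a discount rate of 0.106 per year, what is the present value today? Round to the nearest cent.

€94430.49

Value at end of year 6: C₁ / (r − g) = €14,000.00 / (0.106 − 0.025) = €172,839.5062
Discount to today: PV = €172,839.5062 / (1 + 0.106)^6 = €172,839.5062 / 1.830336 = €94,430.49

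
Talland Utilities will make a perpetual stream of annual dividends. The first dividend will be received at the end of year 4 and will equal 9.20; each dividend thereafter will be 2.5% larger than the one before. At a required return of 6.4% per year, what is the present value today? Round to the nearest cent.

Value at end of year 3: C₁ / (r − g) = 9.20 / (0.064 − 0.025) = 235.8974
Discount to today: PV = 235.8974 / (1 + 0.064)^3 = 235.8974 / 1.204550 = 195.84

195.84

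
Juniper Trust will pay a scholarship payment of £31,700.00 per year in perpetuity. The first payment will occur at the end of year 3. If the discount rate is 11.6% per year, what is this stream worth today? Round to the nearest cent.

Value at end of year 2: C / r = £31,700.00 / 0.116 = £273,275.8621
Discount to today: PV = £273,275.8621 / (1 + 0.116)^2 = £273,275.8621 / 1.245456 = £219,418.32

£219418.32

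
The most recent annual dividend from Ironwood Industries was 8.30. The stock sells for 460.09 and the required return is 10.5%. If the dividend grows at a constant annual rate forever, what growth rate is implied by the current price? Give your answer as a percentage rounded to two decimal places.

P = D₀(1+g)/(r−g) ⇒ P(r−g) = D₀(1+g) ⇒ g(P+D₀) = P·r − D₀
g = (P·r − D₀)/(P + D₀) = (460.09×0.105 − 8.30) / (460.09 + 8.30) = 0.085419

8.54%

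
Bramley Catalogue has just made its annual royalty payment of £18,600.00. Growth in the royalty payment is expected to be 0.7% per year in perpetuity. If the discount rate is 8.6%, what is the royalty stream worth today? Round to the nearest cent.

D₁ = D₀ × (1 + g) = £18,600.00 × 1.007 = £18,730.2000
Growing perpetuity: P = D₁ / (r − g) = £18,730.2000 / (0.086 − 0.007) = £237,091.14

£237091.14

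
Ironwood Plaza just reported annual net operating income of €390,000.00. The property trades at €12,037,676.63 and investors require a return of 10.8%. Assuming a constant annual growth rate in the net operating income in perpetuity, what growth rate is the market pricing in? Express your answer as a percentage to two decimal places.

7.32%

P = D₀(1+g)/(r−g) ⇒ P(r−g) = D₀(1+g) ⇒ g(P+D₀) = P·r − D₀
g = (P·r − D₀)/(P + D₀) = (€12,037,676.63×0.108 − €390,000.00) / (€12,037,676.63 + €390,000.00) = 0.073229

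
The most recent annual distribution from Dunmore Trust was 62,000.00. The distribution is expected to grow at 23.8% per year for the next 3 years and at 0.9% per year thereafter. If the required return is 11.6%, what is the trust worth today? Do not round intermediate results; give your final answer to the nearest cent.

1027831.86

D_1 = 76756.00000
D_2 = 95023.92800
D_3 = 117639.62286
Terminal value at year 3: TV = D_3×(1+g_2)/(r−g_2) = 118698.37947/0.107 = 1109330.64925
P_0 = D_1/(1+r)^1 + D_2/(1+r)^2 + D_3/(1+r)^3 + TV/(1+r)^3
    = 68777.77778 + 76296.49542 + 84637.15173 + 798120.43080 = 1027831.85572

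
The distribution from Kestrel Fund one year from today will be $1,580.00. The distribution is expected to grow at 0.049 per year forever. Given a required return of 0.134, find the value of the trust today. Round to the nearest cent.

Growing perpetuity: P = D₁ / (r − g) = $1,580.0000 / (0.134 − 0.049) = $18,588.24

$18588.24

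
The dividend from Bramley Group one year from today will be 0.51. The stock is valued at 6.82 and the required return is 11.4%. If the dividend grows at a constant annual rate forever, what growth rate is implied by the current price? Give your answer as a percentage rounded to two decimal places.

P = D₁/(r−g) ⇒ g = r − D₁/P = 0.114 − 0.51/6.82 = 0.039220

3.92%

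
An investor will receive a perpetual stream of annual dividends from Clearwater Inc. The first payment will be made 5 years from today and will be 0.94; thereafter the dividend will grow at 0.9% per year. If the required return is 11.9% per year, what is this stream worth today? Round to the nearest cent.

5.45

Value at end of year 4: C₁ / (r − g) = 0.94 / (0.119 − 0.009) = 8.5455
Discount to today: PV = 8.5455 / (1 + 0.119)^4 = 8.5455 / 1.567907 = 5.45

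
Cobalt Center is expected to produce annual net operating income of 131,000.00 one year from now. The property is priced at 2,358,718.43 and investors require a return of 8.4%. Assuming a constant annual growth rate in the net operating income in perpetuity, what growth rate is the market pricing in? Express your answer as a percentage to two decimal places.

P = D₁/(r−g) ⇒ g = r − D₁/P = 0.084 − 131,000.00/2,358,718.43 = 0.028461

2.85%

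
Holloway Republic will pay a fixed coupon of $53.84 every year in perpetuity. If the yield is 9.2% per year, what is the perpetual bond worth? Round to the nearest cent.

Level perpetuity: PV = C / r = $53.84 / 0.092 = $585.22

$585.22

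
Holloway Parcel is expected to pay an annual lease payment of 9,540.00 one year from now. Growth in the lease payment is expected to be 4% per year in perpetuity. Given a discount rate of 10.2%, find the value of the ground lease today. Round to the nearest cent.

153870.97

Growing perpetuity: P = D₁ / (r − g) = 9,540.0000 / (0.102 − 0.04) = 153,870.97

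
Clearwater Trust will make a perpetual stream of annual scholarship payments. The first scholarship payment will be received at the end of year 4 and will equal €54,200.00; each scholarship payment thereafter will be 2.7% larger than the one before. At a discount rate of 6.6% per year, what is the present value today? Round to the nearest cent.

€1147263.21

Value at end of year 3: C₁ / (r − g) = €54,200.00 / (0.066 − 0.027) = €1,389,743.5897
Discount to today: PV = €1,389,743.5897 / (1 + 0.066)^3 = €1,389,743.5897 / 1.211355 = €1,147,263.21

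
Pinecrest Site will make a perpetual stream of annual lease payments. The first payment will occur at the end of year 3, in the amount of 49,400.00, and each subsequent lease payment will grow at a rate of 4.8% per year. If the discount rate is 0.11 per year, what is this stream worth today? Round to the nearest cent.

Value at end of year 2: C₁ / (r − g) = 49,400.00 / (0.11 − 0.048) = 796,774.1935
Discount to today: PV = 796,774.1935 / (1 + 0.11)^2 = 796,774.1935 / 1.232100 = 646,679.81

646679.81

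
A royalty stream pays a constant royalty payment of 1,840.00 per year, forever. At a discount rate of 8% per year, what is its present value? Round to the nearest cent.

23000.00

Level perpetuity: PV = C / r = 1,840.00 / 0.08 = 23,000.00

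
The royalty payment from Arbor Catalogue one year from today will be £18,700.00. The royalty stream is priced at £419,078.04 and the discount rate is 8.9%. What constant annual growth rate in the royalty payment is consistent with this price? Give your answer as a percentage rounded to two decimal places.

4.44%

P = D₁/(r−g) ⇒ g = r − D₁/P = 0.089 − £18,700.00/£419,078.04 = 0.044378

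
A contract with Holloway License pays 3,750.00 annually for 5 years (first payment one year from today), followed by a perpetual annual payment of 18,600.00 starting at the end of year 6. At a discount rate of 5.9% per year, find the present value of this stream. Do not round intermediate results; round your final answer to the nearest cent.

252530.10

PV of 5-year annuity: 3,750.00 × [1 − (1+0.059)^−5] / 0.059 = 15839.42966
Perpetuity value at year 5: 18,600.00 / 0.059 = 315254.23729
PV of perpetuity: 315254.23729 / (1+0.059)^5 = 236690.66620
Total PV = 15839.42966 + 236690.66620 = 252530.09585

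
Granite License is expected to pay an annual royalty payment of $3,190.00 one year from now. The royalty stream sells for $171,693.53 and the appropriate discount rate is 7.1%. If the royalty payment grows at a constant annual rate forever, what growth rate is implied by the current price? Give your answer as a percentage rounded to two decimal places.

5.24%

P = D₁/(r−g) ⇒ g = r − D₁/P = 0.071 − $3,190.00/$171,693.53 = 0.052420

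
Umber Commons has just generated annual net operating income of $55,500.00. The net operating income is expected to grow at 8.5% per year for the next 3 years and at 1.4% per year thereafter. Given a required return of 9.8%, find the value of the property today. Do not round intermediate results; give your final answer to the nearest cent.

D_1 = 60217.50000
D_2 = 65335.98750
D_3 = 70889.54644
Terminal value at year 3: TV = D_3×(1+g_2)/(r−g_2) = 71882.00009/0.084 = 855738.09628
P_0 = D_1/(1+r)^1 + D_2/(1+r)^2 + D_3/(1+r)^3 + TV/(1+r)^3
    = 54842.89617 + 54193.57227 + 53551.93617 + 646448.37229 = 809036.77690

$809036.78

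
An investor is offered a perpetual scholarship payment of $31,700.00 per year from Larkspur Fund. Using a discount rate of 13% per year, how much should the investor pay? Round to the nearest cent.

Level perpetuity: PV = C / r = $31,700.00 / 0.13 = $243,846.15

$243846.15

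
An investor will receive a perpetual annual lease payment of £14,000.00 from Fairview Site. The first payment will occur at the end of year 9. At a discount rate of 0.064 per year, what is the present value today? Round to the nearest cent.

£133172.65

Value at end of year 8: C / r = £14,000.00 / 0.064 = £218,750.0000
Discount to today: PV = £218,750.0000 / (1 + 0.064)^8 = £218,750.0000 / 1.642605 = £133,172.65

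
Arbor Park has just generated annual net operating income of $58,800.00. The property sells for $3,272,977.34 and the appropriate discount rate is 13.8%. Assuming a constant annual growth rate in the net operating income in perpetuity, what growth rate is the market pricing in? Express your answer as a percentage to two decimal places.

11.79%

P = D₀(1+g)/(r−g) ⇒ P(r−g) = D₀(1+g) ⇒ g(P+D₀) = P·r − D₀
g = (P·r − D₀)/(P + D₀) = ($3,272,977.34×0.138 − $58,800.00) / ($3,272,977.34 + $58,800.00) = 0.117916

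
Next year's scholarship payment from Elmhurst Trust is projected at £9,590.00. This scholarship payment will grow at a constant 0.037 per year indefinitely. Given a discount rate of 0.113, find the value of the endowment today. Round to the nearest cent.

Growing perpetuity: P = D₁ / (r − g) = £9,590.0000 / (0.113 − 0.037) = £126,184.21

£126184.21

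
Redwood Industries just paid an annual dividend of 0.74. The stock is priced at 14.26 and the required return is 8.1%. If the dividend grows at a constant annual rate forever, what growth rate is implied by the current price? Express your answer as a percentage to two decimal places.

2.77%

P = D₀(1+g)/(r−g) ⇒ P(r−g) = D₀(1+g) ⇒ g(P+D₀) = P·r − D₀
g = (P·r − D₀)/(P + D₀) = (14.26×0.081 − 0.74) / (14.26 + 0.74) = 0.027671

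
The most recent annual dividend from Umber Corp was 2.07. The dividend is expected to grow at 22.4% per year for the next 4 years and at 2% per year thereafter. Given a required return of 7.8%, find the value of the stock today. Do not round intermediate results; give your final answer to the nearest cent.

D_1 = 2.53368
D_2 = 3.10122
D_3 = 3.79590
D_4 = 4.64618
Terminal value at year 4: TV = D_4×(1+g_2)/(r−g_2) = 4.73910/0.058 = 81.70868
P_0 = D_1/(1+r)^1 + D_2/(1+r)^2 + D_3/(1+r)^3 + D_4/(1+r)^4 + TV/(1+r)^4
    = 2.35035 + 2.66867 + 3.03011 + 3.44050 + 60.50526 = 71.99489

71.99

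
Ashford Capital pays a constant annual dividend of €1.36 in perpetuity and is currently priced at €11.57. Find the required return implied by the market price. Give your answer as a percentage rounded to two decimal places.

P = C/r ⇒ r = C/P = €1.36/€11.57 = 0.117545

11.75%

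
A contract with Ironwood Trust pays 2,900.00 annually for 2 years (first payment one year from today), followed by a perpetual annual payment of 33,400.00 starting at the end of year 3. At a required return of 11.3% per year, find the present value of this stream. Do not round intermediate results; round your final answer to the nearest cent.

PV of 2-year annuity: 2,900.00 × [1 − (1+0.113)^−2] / 0.113 = 4946.60425
Perpetuity value at year 2: 33,400.00 / 0.113 = 295575.22124
PV of perpetuity: 295575.22124 / (1+0.113)^2 = 238603.98609
Total PV = 4946.60425 + 238603.98609 = 243550.59034

243550.59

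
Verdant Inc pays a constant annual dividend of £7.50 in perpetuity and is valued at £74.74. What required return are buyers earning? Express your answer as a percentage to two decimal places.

P = C/r ⇒ r = C/P = £7.50/£74.74 = 0.100348

10.03%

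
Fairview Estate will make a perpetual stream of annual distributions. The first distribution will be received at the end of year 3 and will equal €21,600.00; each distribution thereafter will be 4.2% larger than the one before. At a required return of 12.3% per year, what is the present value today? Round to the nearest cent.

Value at end of year 2: C₁ / (r − g) = €21,600.00 / (0.123 − 0.042) = €266,666.6667
Discount to today: PV = €266,666.6667 / (1 + 0.123)^2 = €266,666.6667 / 1.261129 = €211,450.75

€211450.75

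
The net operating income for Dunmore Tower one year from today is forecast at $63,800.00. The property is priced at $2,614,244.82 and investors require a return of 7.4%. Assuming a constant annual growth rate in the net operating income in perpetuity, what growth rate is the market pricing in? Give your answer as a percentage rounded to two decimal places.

4.96%

P = D₁/(r−g) ⇒ g = r − D₁/P = 0.074 − $63,800.00/$2,614,244.82 = 0.049595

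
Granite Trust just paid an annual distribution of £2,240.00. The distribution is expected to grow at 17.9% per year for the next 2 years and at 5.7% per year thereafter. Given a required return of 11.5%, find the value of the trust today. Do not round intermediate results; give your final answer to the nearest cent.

D_1 = 2640.96000
D_2 = 3113.69184
Terminal value at year 2: TV = D_2×(1+g_2)/(r−g_2) = 3291.17227/0.058 = 56744.34957
P_0 = D_1/(1+r)^1 + D_2/(1+r)^2 + TV/(1+r)^2
    = 2368.57399 + 2504.52801 + 45642.86398 = 50515.96598

£50515.97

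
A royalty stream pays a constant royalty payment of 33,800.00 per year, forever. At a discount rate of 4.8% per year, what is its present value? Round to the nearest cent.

704166.67

Level perpetuity: PV = C / r = 33,800.00 / 0.048 = 704,166.67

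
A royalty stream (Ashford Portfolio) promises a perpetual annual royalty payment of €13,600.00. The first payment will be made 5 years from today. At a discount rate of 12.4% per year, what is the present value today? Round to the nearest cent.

€68715.07

Value at end of year 4: C / r = €13,600.00 / 0.124 = €109,677.4194
Discount to today: PV = €109,677.4194 / (1 + 0.124)^4 = €109,677.4194 / 1.596119 = €68,715.07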